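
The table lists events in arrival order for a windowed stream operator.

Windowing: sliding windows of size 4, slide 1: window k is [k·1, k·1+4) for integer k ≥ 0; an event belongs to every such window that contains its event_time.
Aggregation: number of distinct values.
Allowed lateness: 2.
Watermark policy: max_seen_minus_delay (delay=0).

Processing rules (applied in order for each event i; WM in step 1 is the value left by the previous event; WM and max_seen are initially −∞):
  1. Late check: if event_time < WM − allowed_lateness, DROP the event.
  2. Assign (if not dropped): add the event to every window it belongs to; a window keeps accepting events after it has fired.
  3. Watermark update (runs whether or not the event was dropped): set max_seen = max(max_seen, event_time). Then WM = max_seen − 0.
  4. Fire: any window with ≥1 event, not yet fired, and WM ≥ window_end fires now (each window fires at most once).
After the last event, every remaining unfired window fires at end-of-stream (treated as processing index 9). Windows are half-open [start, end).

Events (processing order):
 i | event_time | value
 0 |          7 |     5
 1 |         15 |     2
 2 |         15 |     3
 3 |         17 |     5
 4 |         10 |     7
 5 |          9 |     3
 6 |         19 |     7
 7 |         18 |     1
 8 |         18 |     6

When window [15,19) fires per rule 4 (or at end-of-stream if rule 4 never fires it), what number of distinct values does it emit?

3

i=0 t=7 v=5: → [7,11),[6,10),[5,9),[4,8); WM=7
i=1 t=15 v=2: → [15,19),[14,18),[13,17),[12,16); WM=15; [4,8) fires=1 [5,9) fires=1 [6,10) fires=1 [7,11) fires=1
i=2 t=15 v=3: → [15,19),[14,18),[13,17),[12,16); WM=15
i=3 t=17 v=5: → [17,21),[16,20),[15,19),[14,18); WM=17; [12,16) fires=2 [13,17) fires=2
i=4 t=10 v=7: DROP (t<17-2); WM=17
i=5 t=9 v=3: DROP (t<17-2); WM=17
i=6 t=19 v=7: → [19,23),[18,22),[17,21),[16,20); WM=19; [14,18) fires=3 [15,19) fires=3
i=7 t=18 v=1: → [18,22),[17,21),[16,20),[15,19); WM=19
i=8 t=18 v=6: → [18,22),[17,21),[16,20),[15,19); WM=19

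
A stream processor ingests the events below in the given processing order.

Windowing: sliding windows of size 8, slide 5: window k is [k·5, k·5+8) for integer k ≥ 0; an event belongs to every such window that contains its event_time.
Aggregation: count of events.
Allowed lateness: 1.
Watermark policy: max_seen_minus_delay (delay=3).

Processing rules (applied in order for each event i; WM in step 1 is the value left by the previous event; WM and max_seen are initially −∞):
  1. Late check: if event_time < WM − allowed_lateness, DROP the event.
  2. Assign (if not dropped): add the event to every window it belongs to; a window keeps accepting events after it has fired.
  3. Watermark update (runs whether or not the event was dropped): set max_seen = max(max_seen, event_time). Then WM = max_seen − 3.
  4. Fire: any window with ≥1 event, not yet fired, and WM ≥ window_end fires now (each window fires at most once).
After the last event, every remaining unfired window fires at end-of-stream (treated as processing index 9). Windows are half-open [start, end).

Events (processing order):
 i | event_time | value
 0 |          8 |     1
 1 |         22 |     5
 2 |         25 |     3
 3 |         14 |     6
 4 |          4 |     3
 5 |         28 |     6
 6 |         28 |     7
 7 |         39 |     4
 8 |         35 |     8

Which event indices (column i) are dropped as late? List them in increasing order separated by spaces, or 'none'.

i=0 t=8 v=1: → [5,13); WM=5
i=1 t=22 v=5: → [20,28),[15,23); WM=19; [5,13) fires=1
i=2 t=25 v=3: → [25,33),[20,28); WM=22
i=3 t=14 v=6: DROP (t<22-1); WM=22
i=4 t=4 v=3: DROP (t<22-1); WM=22
i=5 t=28 v=6: → [25,33); WM=25; [15,23) fires=1
i=6 t=28 v=7: → [25,33); WM=25
i=7 t=39 v=4: → [35,43); WM=36; [20,28) fires=2 [25,33) fires=3
i=8 t=35 v=8: → [35,43),[30,38); WM=36

3 4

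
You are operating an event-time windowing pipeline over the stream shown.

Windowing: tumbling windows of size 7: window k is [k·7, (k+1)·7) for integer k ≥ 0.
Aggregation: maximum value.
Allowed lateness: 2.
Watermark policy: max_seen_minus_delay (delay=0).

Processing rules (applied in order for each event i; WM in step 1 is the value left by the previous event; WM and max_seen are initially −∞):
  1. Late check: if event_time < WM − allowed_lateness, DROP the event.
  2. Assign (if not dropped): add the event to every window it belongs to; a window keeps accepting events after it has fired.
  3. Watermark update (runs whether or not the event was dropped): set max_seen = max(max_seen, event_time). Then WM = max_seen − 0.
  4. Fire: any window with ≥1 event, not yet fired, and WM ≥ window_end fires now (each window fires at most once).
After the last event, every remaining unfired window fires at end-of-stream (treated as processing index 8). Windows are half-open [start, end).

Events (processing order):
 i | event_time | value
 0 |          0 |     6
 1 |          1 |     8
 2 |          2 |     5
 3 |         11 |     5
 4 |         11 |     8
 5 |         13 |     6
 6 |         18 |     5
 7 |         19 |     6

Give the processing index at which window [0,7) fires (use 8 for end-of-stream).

i=0 t=0 v=6: → [0,7); WM=0
i=1 t=1 v=8: → [0,7); WM=1
i=2 t=2 v=5: → [0,7); WM=2
i=3 t=11 v=5: → [7,14); WM=11; [0,7) fires=8
i=4 t=11 v=8: → [7,14); WM=11
i=5 t=13 v=6: → [7,14); WM=13
i=6 t=18 v=5: → [14,21); WM=18; [7,14) fires=8
i=7 t=19 v=6: → [14,21); WM=19

3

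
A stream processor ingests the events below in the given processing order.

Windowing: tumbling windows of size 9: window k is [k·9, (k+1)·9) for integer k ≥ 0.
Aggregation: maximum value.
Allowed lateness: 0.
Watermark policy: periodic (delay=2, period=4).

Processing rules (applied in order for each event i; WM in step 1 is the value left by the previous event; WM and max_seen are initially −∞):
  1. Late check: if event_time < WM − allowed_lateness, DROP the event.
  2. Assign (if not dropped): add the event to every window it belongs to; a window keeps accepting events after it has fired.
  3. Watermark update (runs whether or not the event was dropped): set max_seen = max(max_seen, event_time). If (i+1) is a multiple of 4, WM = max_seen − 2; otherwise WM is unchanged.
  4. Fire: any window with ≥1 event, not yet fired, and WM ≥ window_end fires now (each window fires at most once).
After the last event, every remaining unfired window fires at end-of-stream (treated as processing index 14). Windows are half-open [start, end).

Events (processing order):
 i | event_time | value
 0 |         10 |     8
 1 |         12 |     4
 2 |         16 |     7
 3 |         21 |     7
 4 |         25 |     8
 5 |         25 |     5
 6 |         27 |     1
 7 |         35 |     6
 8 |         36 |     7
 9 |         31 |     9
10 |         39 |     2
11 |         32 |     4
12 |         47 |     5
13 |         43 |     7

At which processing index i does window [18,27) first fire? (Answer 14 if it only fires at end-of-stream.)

i=0 t=10 v=8: → [9,18); WM=−∞
i=1 t=12 v=4: → [9,18); WM=−∞
i=2 t=16 v=7: → [9,18); WM=−∞
i=3 t=21 v=7: → [18,27); WM=19; [9,18) fires=8
i=4 t=25 v=8: → [18,27); WM=19
i=5 t=25 v=5: → [18,27); WM=19
i=6 t=27 v=1: → [27,36); WM=19
i=7 t=35 v=6: → [27,36); WM=33; [18,27) fires=8
i=8 t=36 v=7: → [36,45); WM=33
i=9 t=31 v=9: DROP (t<33-0); WM=33
i=10 t=39 v=2: → [36,45); WM=33
i=11 t=32 v=4: DROP (t<33-0); WM=37; [27,36) fires=6
i=12 t=47 v=5: → [45,54); WM=37
i=13 t=43 v=7: → [36,45); WM=37

7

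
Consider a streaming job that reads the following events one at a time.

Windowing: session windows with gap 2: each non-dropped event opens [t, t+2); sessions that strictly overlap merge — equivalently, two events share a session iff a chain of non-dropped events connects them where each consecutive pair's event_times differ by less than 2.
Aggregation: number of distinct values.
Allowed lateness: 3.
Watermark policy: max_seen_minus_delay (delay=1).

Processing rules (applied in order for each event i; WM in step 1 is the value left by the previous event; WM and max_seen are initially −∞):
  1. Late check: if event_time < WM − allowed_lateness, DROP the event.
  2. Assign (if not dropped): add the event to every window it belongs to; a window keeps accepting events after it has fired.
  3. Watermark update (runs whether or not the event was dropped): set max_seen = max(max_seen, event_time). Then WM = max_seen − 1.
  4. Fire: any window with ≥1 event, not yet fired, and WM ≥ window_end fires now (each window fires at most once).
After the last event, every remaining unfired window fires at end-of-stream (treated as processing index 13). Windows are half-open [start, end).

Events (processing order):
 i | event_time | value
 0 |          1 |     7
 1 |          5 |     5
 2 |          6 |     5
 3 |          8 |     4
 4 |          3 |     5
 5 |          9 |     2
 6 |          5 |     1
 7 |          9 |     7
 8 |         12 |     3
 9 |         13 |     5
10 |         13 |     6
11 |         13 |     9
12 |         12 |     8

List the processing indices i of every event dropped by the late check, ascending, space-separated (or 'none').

4

i=0 t=1 v=7: → [1,3); WM=0
i=1 t=5 v=5: → [5,7); WM=4
i=2 t=6 v=5: → [5,8); WM=5
i=3 t=8 v=4: → [8,10); WM=7
i=4 t=3 v=5: DROP (t<7-3); WM=7
i=5 t=9 v=2: → [8,11); WM=8
i=6 t=5 v=1: → [5,8); WM=8
i=7 t=9 v=7: → [8,11); WM=8
i=8 t=12 v=3: → [12,14); WM=11
i=9 t=13 v=5: → [12,15); WM=12
i=10 t=13 v=6: → [12,15); WM=12
i=11 t=13 v=9: → [12,15); WM=12
i=12 t=12 v=8: → [12,15); WM=12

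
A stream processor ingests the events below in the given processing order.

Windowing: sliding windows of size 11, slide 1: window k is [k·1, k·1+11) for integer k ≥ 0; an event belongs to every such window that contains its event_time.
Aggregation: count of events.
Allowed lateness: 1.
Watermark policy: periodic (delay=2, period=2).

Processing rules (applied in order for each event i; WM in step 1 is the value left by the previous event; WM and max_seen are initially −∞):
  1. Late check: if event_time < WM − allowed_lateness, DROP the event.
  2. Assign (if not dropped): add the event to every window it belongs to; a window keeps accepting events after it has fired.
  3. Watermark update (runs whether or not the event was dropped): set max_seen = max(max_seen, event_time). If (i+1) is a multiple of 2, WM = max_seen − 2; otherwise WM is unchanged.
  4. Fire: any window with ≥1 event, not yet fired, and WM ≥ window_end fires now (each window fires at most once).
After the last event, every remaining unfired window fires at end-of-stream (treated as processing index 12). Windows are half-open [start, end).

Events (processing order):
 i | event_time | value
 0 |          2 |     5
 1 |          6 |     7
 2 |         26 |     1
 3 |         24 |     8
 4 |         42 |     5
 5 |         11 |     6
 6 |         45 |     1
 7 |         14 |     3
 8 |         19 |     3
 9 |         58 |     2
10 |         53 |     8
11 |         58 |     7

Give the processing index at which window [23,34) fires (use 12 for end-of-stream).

i=0 t=2 v=5: → [2,13),[1,12),[0,11); WM=−∞
i=1 t=6 v=7: → [6,17),[5,16),[4,15),[3,14),[2,13),[1,12),[0,11); WM=4
i=2 t=26 v=1: → [26,37),[25,36),[24,35),[23,34),[22,33),[21,32),[20,31),[19,30),[18,29),[17,28),[16,27); WM=4
i=3 t=24 v=8: → [24,35),[23,34),[22,33),[21,32),[20,31),[19,30),[18,29),[17,28),[16,27),[15,26),[14,25); WM=24; [0,11) fires=2 [1,12) fires=2 [2,13) fires=2 [3,14) fires=1 [4,15) fires=1 [5,16) fires=1 [6,17) fires=1
i=4 t=42 v=5: → [42,53),[41,52),[40,51),[39,50),[38,49),[37,48),[36,47),[35,46),[34,45),[33,44),[32,43); WM=24
i=5 t=11 v=6: DROP (t<24-1); WM=40; [14,25) fires=1 [15,26) fires=1 [16,27) fires=2 [17,28) fires=2 [18,29) fires=2 [19,30) fires=2 [20,31) fires=2 [21,32) fires=2 [22,33) fires=2 [23,34) fires=2 [24,35) fires=2 [25,36) fires=1 [26,37) fires=1
i=6 t=45 v=1: → [45,56),[44,55),[43,54),[42,53),[41,52),[40,51),[39,50),[38,49),[37,48),[36,47),[35,46); WM=40
i=7 t=14 v=3: DROP (t<40-1); WM=43; [32,43) fires=1
i=8 t=19 v=3: DROP (t<43-1); WM=43
i=9 t=58 v=2: → [58,69),[57,68),[56,67),[55,66),[54,65),[53,64),[52,63),[51,62),[50,61),[49,60),[48,59); WM=56; [33,44) fires=1 [34,45) fires=1 [35,46) fires=2 [36,47) fires=2 [37,48) fires=2 [38,49) fires=2 [39,50) fires=2 [40,51) fires=2 [41,52) fires=2 [42,53) fires=2 [43,54) fires=1 [44,55) fires=1 [45,56) fires=1
i=10 t=53 v=8: DROP (t<56-1); WM=56
i=11 t=58 v=7: → [58,69),[57,68),[56,67),[55,66),[54,65),[53,64),[52,63),[51,62),[50,61),[49,60),[48,59); WM=56

5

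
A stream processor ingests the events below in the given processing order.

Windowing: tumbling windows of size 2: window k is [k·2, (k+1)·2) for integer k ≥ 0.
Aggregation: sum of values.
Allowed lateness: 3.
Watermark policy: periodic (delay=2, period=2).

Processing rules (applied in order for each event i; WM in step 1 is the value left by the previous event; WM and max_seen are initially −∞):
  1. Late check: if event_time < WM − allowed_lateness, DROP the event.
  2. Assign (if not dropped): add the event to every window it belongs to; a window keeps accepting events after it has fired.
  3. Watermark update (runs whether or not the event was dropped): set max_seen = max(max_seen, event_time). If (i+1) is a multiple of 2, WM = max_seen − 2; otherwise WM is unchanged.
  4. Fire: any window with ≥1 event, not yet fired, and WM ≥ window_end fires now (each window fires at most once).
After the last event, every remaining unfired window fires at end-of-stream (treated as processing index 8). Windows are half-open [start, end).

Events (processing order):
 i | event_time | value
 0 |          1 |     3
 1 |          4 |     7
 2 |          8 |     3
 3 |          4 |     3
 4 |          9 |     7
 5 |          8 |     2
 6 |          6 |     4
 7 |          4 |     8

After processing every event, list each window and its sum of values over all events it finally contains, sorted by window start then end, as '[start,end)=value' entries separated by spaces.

i=0 t=1 v=3: → [0,2); WM=−∞
i=1 t=4 v=7: → [4,6); WM=2; [0,2) fires=3
i=2 t=8 v=3: → [8,10); WM=2
i=3 t=4 v=3: → [4,6); WM=6; [4,6) fires=10
i=4 t=9 v=7: → [8,10); WM=6
i=5 t=8 v=2: → [8,10); WM=7
i=6 t=6 v=4: → [6,8); WM=7
i=7 t=4 v=8: → [4,6); WM=7

[0,2)=3 [4,6)=18 [6,8)=4 [8,10)=12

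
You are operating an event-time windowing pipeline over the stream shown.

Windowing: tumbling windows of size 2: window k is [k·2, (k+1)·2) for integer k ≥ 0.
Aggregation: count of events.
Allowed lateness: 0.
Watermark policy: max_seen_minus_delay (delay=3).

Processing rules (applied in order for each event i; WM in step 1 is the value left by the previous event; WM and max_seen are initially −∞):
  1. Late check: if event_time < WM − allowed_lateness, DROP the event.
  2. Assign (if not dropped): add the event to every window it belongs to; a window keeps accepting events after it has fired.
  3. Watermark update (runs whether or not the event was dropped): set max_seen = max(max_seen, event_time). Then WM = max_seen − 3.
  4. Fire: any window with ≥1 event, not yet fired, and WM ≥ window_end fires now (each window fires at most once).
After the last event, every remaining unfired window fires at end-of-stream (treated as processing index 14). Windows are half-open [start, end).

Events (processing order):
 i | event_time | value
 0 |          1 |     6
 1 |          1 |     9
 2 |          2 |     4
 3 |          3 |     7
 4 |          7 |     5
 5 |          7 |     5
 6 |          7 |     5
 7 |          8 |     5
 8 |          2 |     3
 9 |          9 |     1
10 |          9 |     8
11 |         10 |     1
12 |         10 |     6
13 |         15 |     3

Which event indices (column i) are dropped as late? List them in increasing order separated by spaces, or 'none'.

8

i=0 t=1 v=6: → [0,2); WM=-2
i=1 t=1 v=9: → [0,2); WM=-2
i=2 t=2 v=4: → [2,4); WM=-1
i=3 t=3 v=7: → [2,4); WM=0
i=4 t=7 v=5: → [6,8); WM=4; [0,2) fires=2 [2,4) fires=2
i=5 t=7 v=5: → [6,8); WM=4
i=6 t=7 v=5: → [6,8); WM=4
i=7 t=8 v=5: → [8,10); WM=5
i=8 t=2 v=3: DROP (t<5-0); WM=5
i=9 t=9 v=1: → [8,10); WM=6
i=10 t=9 v=8: → [8,10); WM=6
i=11 t=10 v=1: → [10,12); WM=7
i=12 t=10 v=6: → [10,12); WM=7
i=13 t=15 v=3: → [14,16); WM=12; [6,8) fires=3 [8,10) fires=3 [10,12) fires=2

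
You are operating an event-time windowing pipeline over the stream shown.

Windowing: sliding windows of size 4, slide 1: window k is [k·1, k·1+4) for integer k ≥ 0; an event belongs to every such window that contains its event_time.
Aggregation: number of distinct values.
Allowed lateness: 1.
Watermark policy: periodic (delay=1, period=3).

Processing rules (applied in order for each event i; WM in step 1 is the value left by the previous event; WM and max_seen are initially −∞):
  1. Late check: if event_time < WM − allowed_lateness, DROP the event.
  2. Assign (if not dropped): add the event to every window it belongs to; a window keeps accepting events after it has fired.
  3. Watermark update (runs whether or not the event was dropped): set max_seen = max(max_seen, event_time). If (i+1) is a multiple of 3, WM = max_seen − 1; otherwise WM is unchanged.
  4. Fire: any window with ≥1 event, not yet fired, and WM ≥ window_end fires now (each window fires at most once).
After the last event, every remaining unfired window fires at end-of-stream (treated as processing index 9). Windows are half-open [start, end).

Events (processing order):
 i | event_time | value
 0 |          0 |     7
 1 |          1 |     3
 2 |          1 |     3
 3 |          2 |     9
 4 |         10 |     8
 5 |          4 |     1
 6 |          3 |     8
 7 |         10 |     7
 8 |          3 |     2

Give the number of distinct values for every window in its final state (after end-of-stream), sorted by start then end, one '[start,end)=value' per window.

i=0 t=0 v=7: → [0,4); WM=−∞
i=1 t=1 v=3: → [1,5),[0,4); WM=−∞
i=2 t=1 v=3: → [1,5),[0,4); WM=0
i=3 t=2 v=9: → [2,6),[1,5),[0,4); WM=0
i=4 t=10 v=8: → [10,14),[9,13),[8,12),[7,11); WM=0
i=5 t=4 v=1: → [4,8),[3,7),[2,6),[1,5); WM=9; [0,4) fires=3 [1,5) fires=3 [2,6) fires=2 [3,7) fires=1 [4,8) fires=1
i=6 t=3 v=8: DROP (t<9-1); WM=9
i=7 t=10 v=7: → [10,14),[9,13),[8,12),[7,11); WM=9
i=8 t=3 v=2: DROP (t<9-1); WM=9

[0,4)=3 [1,5)=3 [2,6)=2 [3,7)=1 [4,8)=1 [7,11)=2 [8,12)=2 [9,13)=2 [10,14)=2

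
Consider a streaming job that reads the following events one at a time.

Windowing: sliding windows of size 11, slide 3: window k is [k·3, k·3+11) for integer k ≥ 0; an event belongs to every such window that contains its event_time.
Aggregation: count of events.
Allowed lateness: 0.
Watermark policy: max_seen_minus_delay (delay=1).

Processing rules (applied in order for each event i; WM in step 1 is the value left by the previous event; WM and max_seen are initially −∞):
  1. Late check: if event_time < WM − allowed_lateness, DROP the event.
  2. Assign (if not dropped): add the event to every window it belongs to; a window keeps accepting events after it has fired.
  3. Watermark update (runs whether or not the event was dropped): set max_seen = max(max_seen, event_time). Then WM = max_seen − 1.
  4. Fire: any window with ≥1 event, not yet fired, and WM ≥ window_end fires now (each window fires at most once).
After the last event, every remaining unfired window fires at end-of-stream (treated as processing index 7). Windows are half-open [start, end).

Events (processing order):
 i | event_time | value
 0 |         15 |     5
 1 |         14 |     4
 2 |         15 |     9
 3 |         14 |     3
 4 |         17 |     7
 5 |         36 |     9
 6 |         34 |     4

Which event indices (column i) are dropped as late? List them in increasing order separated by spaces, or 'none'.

6

i=0 t=15 v=5: → [15,26),[12,23),[9,20),[6,17); WM=14
i=1 t=14 v=4: → [12,23),[9,20),[6,17); WM=14
i=2 t=15 v=9: → [15,26),[12,23),[9,20),[6,17); WM=14
i=3 t=14 v=3: → [12,23),[9,20),[6,17); WM=14
i=4 t=17 v=7: → [15,26),[12,23),[9,20); WM=16
i=5 t=36 v=9: → [36,47),[33,44),[30,41),[27,38); WM=35; [6,17) fires=4 [9,20) fires=5 [12,23) fires=5 [15,26) fires=3
i=6 t=34 v=4: DROP (t<35-0); WM=35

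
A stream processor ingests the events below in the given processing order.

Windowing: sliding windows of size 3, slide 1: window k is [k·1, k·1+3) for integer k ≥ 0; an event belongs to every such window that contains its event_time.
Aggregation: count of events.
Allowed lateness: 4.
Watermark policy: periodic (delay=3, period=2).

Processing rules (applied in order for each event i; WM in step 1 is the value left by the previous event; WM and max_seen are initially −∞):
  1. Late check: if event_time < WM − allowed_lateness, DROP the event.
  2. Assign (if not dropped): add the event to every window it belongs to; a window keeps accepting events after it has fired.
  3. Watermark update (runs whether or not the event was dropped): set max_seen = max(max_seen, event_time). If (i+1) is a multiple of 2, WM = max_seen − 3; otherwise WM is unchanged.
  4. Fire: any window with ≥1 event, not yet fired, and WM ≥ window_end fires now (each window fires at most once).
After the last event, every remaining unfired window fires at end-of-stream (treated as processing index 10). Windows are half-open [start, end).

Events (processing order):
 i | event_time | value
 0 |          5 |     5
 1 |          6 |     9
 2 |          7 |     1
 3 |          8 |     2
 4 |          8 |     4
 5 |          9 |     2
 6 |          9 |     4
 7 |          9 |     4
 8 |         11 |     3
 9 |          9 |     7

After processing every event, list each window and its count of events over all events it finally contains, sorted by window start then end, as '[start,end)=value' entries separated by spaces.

i=0 t=5 v=5: → [5,8),[4,7),[3,6); WM=−∞
i=1 t=6 v=9: → [6,9),[5,8),[4,7); WM=3
i=2 t=7 v=1: → [7,10),[6,9),[5,8); WM=3
i=3 t=8 v=2: → [8,11),[7,10),[6,9); WM=5
i=4 t=8 v=4: → [8,11),[7,10),[6,9); WM=5
i=5 t=9 v=2: → [9,12),[8,11),[7,10); WM=6; [3,6) fires=1
i=6 t=9 v=4: → [9,12),[8,11),[7,10); WM=6
i=7 t=9 v=4: → [9,12),[8,11),[7,10); WM=6
i=8 t=11 v=3: → [11,14),[10,13),[9,12); WM=6
i=9 t=9 v=7: → [9,12),[8,11),[7,10); WM=8; [4,7) fires=2 [5,8) fires=3

[3,6)=1 [4,7)=2 [5,8)=3 [6,9)=4 [7,10)=7 [8,11)=6 [9,12)=5 [10,13)=1 [11,14)=1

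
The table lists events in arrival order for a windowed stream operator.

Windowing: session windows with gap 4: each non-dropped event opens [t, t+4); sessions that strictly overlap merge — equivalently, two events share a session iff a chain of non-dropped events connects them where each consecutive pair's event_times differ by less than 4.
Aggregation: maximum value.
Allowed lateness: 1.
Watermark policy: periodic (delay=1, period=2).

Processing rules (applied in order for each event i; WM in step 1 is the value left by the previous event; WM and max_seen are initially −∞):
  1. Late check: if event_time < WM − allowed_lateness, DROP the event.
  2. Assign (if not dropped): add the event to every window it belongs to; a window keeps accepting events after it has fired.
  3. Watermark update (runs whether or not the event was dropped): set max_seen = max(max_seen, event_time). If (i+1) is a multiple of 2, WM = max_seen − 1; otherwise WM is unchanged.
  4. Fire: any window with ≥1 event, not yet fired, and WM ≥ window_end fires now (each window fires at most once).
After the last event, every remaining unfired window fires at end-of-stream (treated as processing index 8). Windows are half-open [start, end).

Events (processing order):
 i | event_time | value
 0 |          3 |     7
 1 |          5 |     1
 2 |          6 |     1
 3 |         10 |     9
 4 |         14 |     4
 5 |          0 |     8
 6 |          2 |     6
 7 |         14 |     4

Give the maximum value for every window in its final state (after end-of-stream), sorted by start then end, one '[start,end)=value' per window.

[3,10)=7 [10,14)=9 [14,18)=4

i=0 t=3 v=7: → [3,7); WM=−∞
i=1 t=5 v=1: → [3,9); WM=4
i=2 t=6 v=1: → [3,10); WM=4
i=3 t=10 v=9: → [10,14); WM=9
i=4 t=14 v=4: → [14,18); WM=9
i=5 t=0 v=8: DROP (t<9-1); WM=13
i=6 t=2 v=6: DROP (t<13-1); WM=13
i=7 t=14 v=4: → [14,18); WM=13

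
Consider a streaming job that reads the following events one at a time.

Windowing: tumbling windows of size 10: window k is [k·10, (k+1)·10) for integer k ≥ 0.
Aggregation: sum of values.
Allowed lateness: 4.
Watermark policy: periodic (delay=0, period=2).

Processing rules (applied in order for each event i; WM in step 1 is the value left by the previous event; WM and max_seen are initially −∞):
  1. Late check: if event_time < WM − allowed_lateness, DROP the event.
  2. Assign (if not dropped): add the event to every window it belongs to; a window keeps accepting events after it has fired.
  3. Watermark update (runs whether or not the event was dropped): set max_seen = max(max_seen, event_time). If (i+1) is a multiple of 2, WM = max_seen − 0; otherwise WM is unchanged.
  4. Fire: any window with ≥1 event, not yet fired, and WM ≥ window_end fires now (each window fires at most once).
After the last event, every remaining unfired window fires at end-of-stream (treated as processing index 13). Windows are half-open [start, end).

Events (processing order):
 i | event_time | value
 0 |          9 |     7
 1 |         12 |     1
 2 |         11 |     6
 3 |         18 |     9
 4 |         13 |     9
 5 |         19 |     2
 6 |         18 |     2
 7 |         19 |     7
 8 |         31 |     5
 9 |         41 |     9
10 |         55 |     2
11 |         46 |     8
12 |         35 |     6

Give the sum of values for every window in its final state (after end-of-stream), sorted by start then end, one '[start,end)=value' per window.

i=0 t=9 v=7: → [0,10); WM=−∞
i=1 t=12 v=1: → [10,20); WM=12; [0,10) fires=7
i=2 t=11 v=6: → [10,20); WM=12
i=3 t=18 v=9: → [10,20); WM=18
i=4 t=13 v=9: DROP (t<18-4); WM=18
i=5 t=19 v=2: → [10,20); WM=19
i=6 t=18 v=2: → [10,20); WM=19
i=7 t=19 v=7: → [10,20); WM=19
i=8 t=31 v=5: → [30,40); WM=19
i=9 t=41 v=9: → [40,50); WM=41; [10,20) fires=27 [30,40) fires=5
i=10 t=55 v=2: → [50,60); WM=41
i=11 t=46 v=8: → [40,50); WM=55; [40,50) fires=17
i=12 t=35 v=6: DROP (t<55-4); WM=55

[0,10)=7 [10,20)=27 [30,40)=5 [40,50)=17 [50,60)=2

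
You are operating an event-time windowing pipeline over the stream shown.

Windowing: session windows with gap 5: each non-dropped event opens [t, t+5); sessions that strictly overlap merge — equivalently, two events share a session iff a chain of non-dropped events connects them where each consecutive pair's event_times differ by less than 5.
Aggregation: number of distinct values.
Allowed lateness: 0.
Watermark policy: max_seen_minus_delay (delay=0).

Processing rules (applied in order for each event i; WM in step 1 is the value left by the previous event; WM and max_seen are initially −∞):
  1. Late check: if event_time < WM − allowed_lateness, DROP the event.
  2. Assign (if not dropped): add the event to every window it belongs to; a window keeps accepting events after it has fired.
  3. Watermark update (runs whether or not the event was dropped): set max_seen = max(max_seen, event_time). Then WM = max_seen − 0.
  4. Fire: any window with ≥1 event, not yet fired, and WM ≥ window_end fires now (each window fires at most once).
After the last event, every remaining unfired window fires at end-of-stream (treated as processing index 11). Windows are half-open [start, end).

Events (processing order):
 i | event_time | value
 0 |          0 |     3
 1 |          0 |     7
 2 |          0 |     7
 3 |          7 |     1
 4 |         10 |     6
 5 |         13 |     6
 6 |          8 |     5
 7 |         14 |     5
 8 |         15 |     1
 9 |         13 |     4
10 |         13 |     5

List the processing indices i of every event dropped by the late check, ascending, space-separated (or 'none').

6 9 10

i=0 t=0 v=3: → [0,5); WM=0
i=1 t=0 v=7: → [0,5); WM=0
i=2 t=0 v=7: → [0,5); WM=0
i=3 t=7 v=1: → [7,12); WM=7
i=4 t=10 v=6: → [7,15); WM=10
i=5 t=13 v=6: → [7,18); WM=13
i=6 t=8 v=5: DROP (t<13-0); WM=13
i=7 t=14 v=5: → [7,19); WM=14
i=8 t=15 v=1: → [7,20); WM=15
i=9 t=13 v=4: DROP (t<15-0); WM=15
i=10 t=13 v=5: DROP (t<15-0); WM=15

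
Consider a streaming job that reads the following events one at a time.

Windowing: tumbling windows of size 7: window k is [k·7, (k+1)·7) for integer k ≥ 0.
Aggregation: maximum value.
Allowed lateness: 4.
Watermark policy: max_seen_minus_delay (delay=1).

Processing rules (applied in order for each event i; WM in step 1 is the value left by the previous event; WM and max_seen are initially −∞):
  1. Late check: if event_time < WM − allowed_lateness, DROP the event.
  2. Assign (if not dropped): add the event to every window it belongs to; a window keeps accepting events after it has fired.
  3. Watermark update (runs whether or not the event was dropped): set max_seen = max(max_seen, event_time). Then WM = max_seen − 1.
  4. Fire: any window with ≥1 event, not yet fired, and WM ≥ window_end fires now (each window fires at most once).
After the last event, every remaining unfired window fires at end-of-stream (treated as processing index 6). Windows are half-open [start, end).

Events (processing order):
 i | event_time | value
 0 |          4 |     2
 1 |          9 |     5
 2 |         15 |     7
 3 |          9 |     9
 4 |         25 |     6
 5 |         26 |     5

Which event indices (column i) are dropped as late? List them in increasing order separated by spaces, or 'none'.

3

i=0 t=4 v=2: → [0,7); WM=3
i=1 t=9 v=5: → [7,14); WM=8; [0,7) fires=2
i=2 t=15 v=7: → [14,21); WM=14; [7,14) fires=5
i=3 t=9 v=9: DROP (t<14-4); WM=14
i=4 t=25 v=6: → [21,28); WM=24; [14,21) fires=7
i=5 t=26 v=5: → [21,28); WM=25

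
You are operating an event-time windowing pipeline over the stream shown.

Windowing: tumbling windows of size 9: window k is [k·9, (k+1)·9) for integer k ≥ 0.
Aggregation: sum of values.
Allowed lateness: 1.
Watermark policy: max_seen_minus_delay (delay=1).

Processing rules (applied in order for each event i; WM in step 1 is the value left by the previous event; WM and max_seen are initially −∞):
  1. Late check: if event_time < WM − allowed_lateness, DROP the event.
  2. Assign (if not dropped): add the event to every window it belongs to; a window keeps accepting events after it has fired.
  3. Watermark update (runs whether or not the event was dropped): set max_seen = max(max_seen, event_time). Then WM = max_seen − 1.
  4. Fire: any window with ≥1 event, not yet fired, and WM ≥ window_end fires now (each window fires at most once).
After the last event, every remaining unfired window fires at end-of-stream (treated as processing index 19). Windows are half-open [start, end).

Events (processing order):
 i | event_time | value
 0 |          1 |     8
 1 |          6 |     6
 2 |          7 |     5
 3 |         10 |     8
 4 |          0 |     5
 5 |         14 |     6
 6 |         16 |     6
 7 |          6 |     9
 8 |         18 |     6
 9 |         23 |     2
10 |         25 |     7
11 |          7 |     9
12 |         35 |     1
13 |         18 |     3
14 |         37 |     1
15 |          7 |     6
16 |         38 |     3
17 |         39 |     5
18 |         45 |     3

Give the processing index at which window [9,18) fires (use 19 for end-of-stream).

9

i=0 t=1 v=8: → [0,9); WM=0
i=1 t=6 v=6: → [0,9); WM=5
i=2 t=7 v=5: → [0,9); WM=6
i=3 t=10 v=8: → [9,18); WM=9; [0,9) fires=19
i=4 t=0 v=5: DROP (t<9-1); WM=9
i=5 t=14 v=6: → [9,18); WM=13
i=6 t=16 v=6: → [9,18); WM=15
i=7 t=6 v=9: DROP (t<15-1); WM=15
i=8 t=18 v=6: → [18,27); WM=17
i=9 t=23 v=2: → [18,27); WM=22; [9,18) fires=20
i=10 t=25 v=7: → [18,27); WM=24
i=11 t=7 v=9: DROP (t<24-1); WM=24
i=12 t=35 v=1: → [27,36); WM=34; [18,27) fires=15
i=13 t=18 v=3: DROP (t<34-1); WM=34
i=14 t=37 v=1: → [36,45); WM=36; [27,36) fires=1
i=15 t=7 v=6: DROP (t<36-1); WM=36
i=16 t=38 v=3: → [36,45); WM=37
i=17 t=39 v=5: → [36,45); WM=38
i=18 t=45 v=3: → [45,54); WM=44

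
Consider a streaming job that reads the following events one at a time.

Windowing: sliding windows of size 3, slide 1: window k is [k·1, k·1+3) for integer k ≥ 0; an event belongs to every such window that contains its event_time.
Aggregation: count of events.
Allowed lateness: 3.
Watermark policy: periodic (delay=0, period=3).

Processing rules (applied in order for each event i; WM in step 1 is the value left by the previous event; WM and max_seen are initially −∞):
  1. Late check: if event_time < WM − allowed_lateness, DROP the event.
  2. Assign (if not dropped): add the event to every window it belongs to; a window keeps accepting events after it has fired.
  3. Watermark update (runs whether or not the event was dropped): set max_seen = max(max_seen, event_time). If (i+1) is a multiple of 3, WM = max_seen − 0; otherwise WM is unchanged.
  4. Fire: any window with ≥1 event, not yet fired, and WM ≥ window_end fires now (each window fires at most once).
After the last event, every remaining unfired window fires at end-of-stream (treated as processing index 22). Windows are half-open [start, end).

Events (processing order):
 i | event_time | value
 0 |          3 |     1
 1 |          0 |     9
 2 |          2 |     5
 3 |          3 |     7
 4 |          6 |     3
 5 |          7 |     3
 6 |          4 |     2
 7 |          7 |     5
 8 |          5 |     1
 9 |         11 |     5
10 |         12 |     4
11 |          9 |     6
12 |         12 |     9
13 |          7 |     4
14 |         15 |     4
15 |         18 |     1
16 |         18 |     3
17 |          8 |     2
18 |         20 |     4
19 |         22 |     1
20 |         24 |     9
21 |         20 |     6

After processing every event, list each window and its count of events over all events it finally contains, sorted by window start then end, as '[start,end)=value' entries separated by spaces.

[0,3)=2 [1,4)=3 [2,5)=4 [3,6)=4 [4,7)=3 [5,8)=4 [6,9)=3 [7,10)=3 [8,11)=1 [9,12)=2 [10,13)=3 [11,14)=3 [12,15)=2 [13,16)=1 [14,17)=1 [15,18)=1 [16,19)=2 [17,20)=2 [18,21)=3 [19,22)=1 [20,23)=2 [21,24)=1 [22,25)=2 [23,26)=1 [24,27)=1

i=0 t=3 v=1: → [3,6),[2,5),[1,4); WM=−∞
i=1 t=0 v=9: → [0,3); WM=−∞
i=2 t=2 v=5: → [2,5),[1,4),[0,3); WM=3; [0,3) fires=2
i=3 t=3 v=7: → [3,6),[2,5),[1,4); WM=3
i=4 t=6 v=3: → [6,9),[5,8),[4,7); WM=3
i=5 t=7 v=3: → [7,10),[6,9),[5,8); WM=7; [1,4) fires=3 [2,5) fires=3 [3,6) fires=2 [4,7) fires=1
i=6 t=4 v=2: → [4,7),[3,6),[2,5); WM=7
i=7 t=7 v=5: → [7,10),[6,9),[5,8); WM=7
i=8 t=5 v=1: → [5,8),[4,7),[3,6); WM=7
i=9 t=11 v=5: → [11,14),[10,13),[9,12); WM=7
i=10 t=12 v=4: → [12,15),[11,14),[10,13); WM=7
i=11 t=9 v=6: → [9,12),[8,11),[7,10); WM=12; [5,8) fires=4 [6,9) fires=3 [7,10) fires=3 [8,11) fires=1 [9,12) fires=2
i=12 t=12 v=9: → [12,15),[11,14),[10,13); WM=12
i=13 t=7 v=4: DROP (t<12-3); WM=12
i=14 t=15 v=4: → [15,18),[14,17),[13,16); WM=15; [10,13) fires=3 [11,14) fires=3 [12,15) fires=2
i=15 t=18 v=1: → [18,21),[17,20),[16,19); WM=15
i=16 t=18 v=3: → [18,21),[17,20),[16,19); WM=15
i=17 t=8 v=2: DROP (t<15-3); WM=18; [13,16) fires=1 [14,17) fires=1 [15,18) fires=1
i=18 t=20 v=4: → [20,23),[19,22),[18,21); WM=18
i=19 t=22 v=1: → [22,25),[21,24),[20,23); WM=18
i=20 t=24 v=9: → [24,27),[23,26),[22,25); WM=24; [16,19) fires=2 [17,20) fires=2 [18,21) fires=3 [19,22) fires=1 [20,23) fires=2 [21,24) fires=1
i=21 t=20 v=6: DROP (t<24-3); WM=24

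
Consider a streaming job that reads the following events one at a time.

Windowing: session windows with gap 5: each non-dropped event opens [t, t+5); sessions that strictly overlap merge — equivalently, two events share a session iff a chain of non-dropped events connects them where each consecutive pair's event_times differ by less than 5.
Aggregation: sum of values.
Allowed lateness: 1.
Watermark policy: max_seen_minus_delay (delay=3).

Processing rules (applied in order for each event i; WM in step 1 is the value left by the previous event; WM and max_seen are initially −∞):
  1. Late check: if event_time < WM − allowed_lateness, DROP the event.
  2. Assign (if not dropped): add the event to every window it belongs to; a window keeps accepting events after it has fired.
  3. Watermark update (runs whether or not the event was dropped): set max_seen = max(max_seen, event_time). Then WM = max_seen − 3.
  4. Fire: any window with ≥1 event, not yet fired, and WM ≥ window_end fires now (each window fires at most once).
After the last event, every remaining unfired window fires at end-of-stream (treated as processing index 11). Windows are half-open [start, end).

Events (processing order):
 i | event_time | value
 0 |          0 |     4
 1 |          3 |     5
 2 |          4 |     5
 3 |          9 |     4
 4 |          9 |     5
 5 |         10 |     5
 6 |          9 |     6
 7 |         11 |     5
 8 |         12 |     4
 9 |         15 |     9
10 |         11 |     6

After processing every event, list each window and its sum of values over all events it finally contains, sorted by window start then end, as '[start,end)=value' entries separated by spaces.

i=0 t=0 v=4: → [0,5); WM=-3
i=1 t=3 v=5: → [0,8); WM=0
i=2 t=4 v=5: → [0,9); WM=1
i=3 t=9 v=4: → [9,14); WM=6
i=4 t=9 v=5: → [9,14); WM=6
i=5 t=10 v=5: → [9,15); WM=7
i=6 t=9 v=6: → [9,15); WM=7
i=7 t=11 v=5: → [9,16); WM=8
i=8 t=12 v=4: → [9,17); WM=9
i=9 t=15 v=9: → [9,20); WM=12
i=10 t=11 v=6: → [9,20); WM=12

[0,9)=14 [9,20)=44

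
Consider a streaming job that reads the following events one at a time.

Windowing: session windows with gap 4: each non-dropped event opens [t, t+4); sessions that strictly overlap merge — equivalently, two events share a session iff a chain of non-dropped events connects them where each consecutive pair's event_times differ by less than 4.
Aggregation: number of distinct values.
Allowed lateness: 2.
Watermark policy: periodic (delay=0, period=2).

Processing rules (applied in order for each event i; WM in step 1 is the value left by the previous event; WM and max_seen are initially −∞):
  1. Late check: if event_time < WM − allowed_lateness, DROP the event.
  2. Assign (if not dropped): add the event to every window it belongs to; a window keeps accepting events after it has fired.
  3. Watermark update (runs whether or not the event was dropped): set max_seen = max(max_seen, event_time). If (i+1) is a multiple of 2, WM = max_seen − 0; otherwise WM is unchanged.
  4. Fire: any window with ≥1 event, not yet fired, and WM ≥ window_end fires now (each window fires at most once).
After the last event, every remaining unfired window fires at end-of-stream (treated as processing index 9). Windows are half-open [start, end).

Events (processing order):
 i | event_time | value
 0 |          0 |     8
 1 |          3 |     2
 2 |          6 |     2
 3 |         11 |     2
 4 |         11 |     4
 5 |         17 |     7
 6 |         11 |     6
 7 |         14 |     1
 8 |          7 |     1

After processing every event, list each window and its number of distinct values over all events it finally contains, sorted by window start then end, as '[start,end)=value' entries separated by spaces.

i=0 t=0 v=8: → [0,4); WM=−∞
i=1 t=3 v=2: → [0,7); WM=3
i=2 t=6 v=2: → [0,10); WM=3
i=3 t=11 v=2: → [11,15); WM=11
i=4 t=11 v=4: → [11,15); WM=11
i=5 t=17 v=7: → [17,21); WM=17
i=6 t=11 v=6: DROP (t<17-2); WM=17
i=7 t=14 v=1: DROP (t<17-2); WM=17
i=8 t=7 v=1: DROP (t<17-2); WM=17

[0,10)=2 [11,15)=2 [17,21)=1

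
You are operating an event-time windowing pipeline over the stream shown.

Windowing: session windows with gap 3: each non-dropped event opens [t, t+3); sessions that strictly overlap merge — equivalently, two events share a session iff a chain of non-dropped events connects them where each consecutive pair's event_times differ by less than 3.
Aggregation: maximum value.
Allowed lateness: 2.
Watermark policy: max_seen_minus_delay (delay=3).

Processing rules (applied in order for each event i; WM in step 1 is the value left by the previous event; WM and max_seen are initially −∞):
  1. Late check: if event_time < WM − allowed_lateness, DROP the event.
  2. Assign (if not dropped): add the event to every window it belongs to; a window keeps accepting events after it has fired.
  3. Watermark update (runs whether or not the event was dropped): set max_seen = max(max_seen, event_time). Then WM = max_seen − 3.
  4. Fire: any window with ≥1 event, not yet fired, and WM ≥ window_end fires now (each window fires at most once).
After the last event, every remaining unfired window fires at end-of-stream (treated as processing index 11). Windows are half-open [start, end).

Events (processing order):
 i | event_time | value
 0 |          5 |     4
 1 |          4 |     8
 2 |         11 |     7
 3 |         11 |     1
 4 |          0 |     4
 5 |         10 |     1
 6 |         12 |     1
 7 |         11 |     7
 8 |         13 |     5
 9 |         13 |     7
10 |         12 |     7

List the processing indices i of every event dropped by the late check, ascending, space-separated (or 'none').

i=0 t=5 v=4: → [5,8); WM=2
i=1 t=4 v=8: → [4,8); WM=2
i=2 t=11 v=7: → [11,14); WM=8
i=3 t=11 v=1: → [11,14); WM=8
i=4 t=0 v=4: DROP (t<8-2); WM=8
i=5 t=10 v=1: → [10,14); WM=8
i=6 t=12 v=1: → [10,15); WM=9
i=7 t=11 v=7: → [10,15); WM=9
i=8 t=13 v=5: → [10,16); WM=10
i=9 t=13 v=7: → [10,16); WM=10
i=10 t=12 v=7: → [10,16); WM=10

4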